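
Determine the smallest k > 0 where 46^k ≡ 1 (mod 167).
166

167 is prime, so ord(46) divides φ(167) = 166.
Divisors of 166: 1, 2, 83, 166.
Repeated squaring: 46^1 ≡ 46, 46^2 ≡ 112, 46^4 ≡ 19, 46^8 ≡ 27, 46^16 ≡ 61, 46^32 ≡ 47, 46^64 ≡ 38, 46^128 ≡ 108 (mod 167).
Test 46^d mod 167 for each divisor d in increasing order:
46^1 ≡ 46
46^2 ≡ 112
46^83 = 46^64·46^16·46^2·46^1 ≡ 166
46^166 = 46^128·46^32·46^4·46^2 ≡ 1  ← first divisor giving 1
The order is 166.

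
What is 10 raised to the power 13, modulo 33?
10

Repeated squaring. Binary of 13 = 1101.
10^1 ≡ 10 (mod 33); 10^2 ≡ 1 (mod 33); 10^4 ≡ 1 (mod 33); 10^8 ≡ 1 (mod 33)
10^13 = 10^1 × 10^4 × 10^8 ≡ 10 (mod 33)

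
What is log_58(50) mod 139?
73

Baby-step giant-step with step n = ⌈√139⌉ = 12.
Baby steps 58^j mod 139 (j:value) for j=0..11: 0:1, 1:58, 2:28, 3:95, 4:89, 5:19, 6:129, 7:115, 8:137, 9:23, 10:83, 11:88.
Giant-step multiplier: 58^(-12) ≡ 58^(138-12) = 58^126 ≡ 57 (mod 139).
Giant steps γ_i = 50·57^i mod 139: γ_0=50, γ_1=70, γ_2=98, γ_3=26, γ_4=92, γ_5=101, γ_6=58 (in table at j=1).
x = i·n + j = 6·12 + 1 = 73.
Check: 58^73 ≡ 50 (mod 139).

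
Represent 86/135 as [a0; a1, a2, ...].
[0; 1, 1, 1, 3, 12]

Euclidean algorithm steps:
86 = 0 × 135 + 86
135 = 1 × 86 + 49
86 = 1 × 49 + 37
49 = 1 × 37 + 12
37 = 3 × 12 + 1
12 = 12 × 1 + 0
Continued fraction: [0; 1, 1, 1, 3, 12]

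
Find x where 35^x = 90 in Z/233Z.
21

Baby-step giant-step with step n = ⌈√233⌉ = 16.
Baby steps 35^j mod 233 (j:value) for j=0..15: 0:1, 1:35, 2:60, 3:3, 4:105, 5:180, 6:9, 7:82, 8:74, 9:27, 10:13, 11:222, 12:81, 13:39, 14:200, 15:10.
Giant-step multiplier: 35^(-16) ≡ 35^(232-16) = 35^216 ≡ 2 (mod 233).
Giant steps γ_i = 90·2^i mod 233: γ_0=90, γ_1=180 (in table at j=5).
x = i·n + j = 1·16 + 5 = 21.
Check: 35^21 ≡ 90 (mod 233).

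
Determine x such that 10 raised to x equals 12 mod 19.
3

Baby-step giant-step with step n = ⌈√19⌉ = 5.
Baby steps 10^j mod 19 (j:value) for j=0..4: 0:1, 1:10, 2:5, 3:12, 4:6.
h = 12 is already in the table at j=3, so x = 3.
Check: 10^3 ≡ 12 (mod 19).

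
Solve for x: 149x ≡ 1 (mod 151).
75

gcd(149, 151) = 1, so the inverse exists.
Extended Euclidean algorithm on (151, 149):
151 = 1 × 149 + 2  ⟹  2 = (1)·151 + (-1)·149
149 = 74 × 2 + 1  ⟹  1 = (-74)·151 + (75)·149
So (75)·149 ≡ 1 (mod 151), i.e. 149^(-1) ≡ 75 (mod 151).
Check: 149 × 75 = 11175 ≡ 1 (mod 151)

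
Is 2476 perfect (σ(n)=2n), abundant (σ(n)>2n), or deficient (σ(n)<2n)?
deficient

Proper divisors of 2476: sum = 1 + 2 + 4 + 619 + 1238 = 1864
Since 1864 < 2476, 2476 is deficient.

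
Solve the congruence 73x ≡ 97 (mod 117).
x ≡ 43 (mod 117)

gcd(73, 117) = 1, which divides 97, so solutions exist.
Find 73^(-1) mod 117 by the extended Euclidean algorithm:
117 = 1 × 73 + 44  ⟹  44 = (1)·117 + (-1)·73
73 = 1 × 44 + 29  ⟹  29 = (-1)·117 + (2)·73
44 = 1 × 29 + 15  ⟹  15 = (2)·117 + (-3)·73
29 = 1 × 15 + 14  ⟹  14 = (-3)·117 + (5)·73
15 = 1 × 14 + 1  ⟹  1 = (5)·117 + (-8)·73
So (-8)·73 ≡ 1 (mod 117), i.e. 73^(-1) ≡ -8 ≡ 109 (mod 117).
x ≡ 109 × 97 = 10573 ≡ 43 (mod 117).
Check: 73 × 43 = 3139 ≡ 97 (mod 117).
Unique solution: x ≡ 43 (mod 117)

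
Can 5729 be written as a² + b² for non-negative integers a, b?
20² + 73² (a=20, b=73)

Factorization: 5729 = 17 × 337
By Fermat: n is sum of two squares iff every prime p ≡ 3 (mod 4) appears to even power.
All primes ≡ 3 (mod 4) appear to even power.
Search a = 0, 1, 2, … for 5729 - a² a perfect square: first hit at a = 20: 5729 - 400 = 5329 = 73².
5729 = 20² + 73² = 400 + 5329 ✓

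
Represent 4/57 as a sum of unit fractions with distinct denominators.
1/15 + 1/285

Greedy algorithm:
4/57: ceiling(57/4) = 15, use 1/15
1/285: ceiling(285/1) = 285, use 1/285
Result: 4/57 = 1/15 + 1/285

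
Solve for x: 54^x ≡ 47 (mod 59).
57

Baby-step giant-step with step n = ⌈√59⌉ = 8.
Baby steps 54^j mod 59 (j:value) for j=0..7: 0:1, 1:54, 2:25, 3:52, 4:35, 5:2, 6:49, 7:50.
Giant-step multiplier: 54^(-8) ≡ 54^(58-8) = 54^50 ≡ 21 (mod 59).
Giant steps γ_i = 47·21^i mod 59: γ_0=47, γ_1=43, γ_2=18, γ_3=24, γ_4=32, γ_5=23, γ_6=11, γ_7=54 (in table at j=1).
x = i·n + j = 7·8 + 1 = 57.
Check: 54^57 ≡ 47 (mod 59).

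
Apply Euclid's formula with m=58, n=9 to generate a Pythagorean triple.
(3283, 1044, 3445)

Euclid's formula: a = m² - n², b = 2mn, c = m² + n²
m = 58, n = 9
a = 58² - 9² = 3364 - 81 = 3283
b = 2 × 58 × 9 = 1044
c = 58² + 9² = 3364 + 81 = 3445
Verification: 3283² + 1044² = 10778089 + 1089936 = 11868025 = 3445² ✓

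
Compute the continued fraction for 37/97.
[0; 2, 1, 1, 1, 1, 1, 4]

Euclidean algorithm steps:
37 = 0 × 97 + 37
97 = 2 × 37 + 23
37 = 1 × 23 + 14
23 = 1 × 14 + 9
14 = 1 × 9 + 5
9 = 1 × 5 + 4
5 = 1 × 4 + 1
4 = 4 × 1 + 0
Continued fraction: [0; 2, 1, 1, 1, 1, 1, 4]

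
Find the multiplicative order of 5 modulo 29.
14

29 is prime, so ord(5) divides φ(29) = 28.
Divisors of 28: 1, 2, 4, 7, 14, 28.
Repeated squaring: 5^1 ≡ 5, 5^2 ≡ 25, 5^4 ≡ 16, 5^8 ≡ 24, 5^16 ≡ 25 (mod 29).
Test 5^d mod 29 for each divisor d in increasing order:
5^1 ≡ 5
5^2 ≡ 25
5^4 ≡ 16
5^7 = 5^4·5^2·5^1 ≡ 28
5^14 = 5^8·5^4·5^2 ≡ 1  ← first divisor giving 1
The order is 14.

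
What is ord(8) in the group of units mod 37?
12

37 is prime, so ord(8) divides φ(37) = 36.
Divisors of 36: 1, 2, 3, 4, 6, 9, 12, 18, 36.
Repeated squaring: 8^1 ≡ 8, 8^2 ≡ 27, 8^4 ≡ 26, 8^8 ≡ 10, 8^16 ≡ 26, 8^32 ≡ 10 (mod 37).
Test 8^d mod 37 for each divisor d in increasing order:
8^1 ≡ 8
8^2 ≡ 27
8^3 = 8^2·8^1 ≡ 31
8^4 ≡ 26
8^6 = 8^4·8^2 ≡ 36
8^9 = 8^8·8^1 ≡ 6
8^12 = 8^8·8^4 ≡ 1  ← first divisor giving 1
The order is 12.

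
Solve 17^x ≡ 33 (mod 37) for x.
8

Baby-step giant-step with step n = ⌈√37⌉ = 7.
Baby steps 17^j mod 37 (j:value) for j=0..6: 0:1, 1:17, 2:30, 3:29, 4:12, 5:19, 6:27.
Giant-step multiplier: 17^(-7) ≡ 17^(36-7) = 17^29 ≡ 5 (mod 37).
Giant steps γ_i = 33·5^i mod 37: γ_0=33, γ_1=17 (in table at j=1).
x = i·n + j = 1·7 + 1 = 8.
Check: 17^8 ≡ 33 (mod 37).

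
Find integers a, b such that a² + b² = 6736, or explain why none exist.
56² + 60² (a=56, b=60)

Factorization: 6736 = 2^4 × 421
By Fermat: n is sum of two squares iff every prime p ≡ 3 (mod 4) appears to even power.
All primes ≡ 3 (mod 4) appear to even power.
Search a = 0, 1, 2, … for 6736 - a² a perfect square: first hit at a = 56: 6736 - 3136 = 3600 = 60².
6736 = 56² + 60² = 3136 + 3600 ✓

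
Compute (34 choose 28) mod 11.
0

Using Lucas' theorem:
Write n=34 and k=28 in base 11:
n in base 11: [3, 1]
k in base 11: [2, 6]
C(34,28) mod 11 = ∏ C(n_i, k_i) mod 11
Digit binomials (mod 11): C(3,2) = 3; C(1,6) = 0 (k_i > n_i)
Product: 3 × 0 = 0 ≡ 0 (mod 11)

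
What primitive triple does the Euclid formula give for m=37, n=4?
(1353, 296, 1385)

Euclid's formula: a = m² - n², b = 2mn, c = m² + n²
m = 37, n = 4
a = 37² - 4² = 1369 - 16 = 1353
b = 2 × 37 × 4 = 296
c = 37² + 4² = 1369 + 16 = 1385
Verification: 1353² + 296² = 1830609 + 87616 = 1918225 = 1385² ✓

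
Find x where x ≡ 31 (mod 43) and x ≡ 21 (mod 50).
1321

Using Chinese Remainder Theorem:
M = 43 × 50 = 2150
M1 = 50, M2 = 43
y1 = 50^(-1) mod 43 = 37
y2 = 43^(-1) mod 50 = 7
x = (31×50×37 + 21×43×7) mod 2150 = 1321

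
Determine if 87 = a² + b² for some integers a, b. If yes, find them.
Not possible

Factorization: 87 = 3 × 29
By Fermat: n is sum of two squares iff every prime p ≡ 3 (mod 4) appears to even power.
Prime(s) ≡ 3 (mod 4) with odd exponent: [(3, 1)]
Therefore 87 cannot be expressed as a² + b².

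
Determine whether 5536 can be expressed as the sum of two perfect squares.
44² + 60² (a=44, b=60)

Factorization: 5536 = 2^5 × 173
By Fermat: n is sum of two squares iff every prime p ≡ 3 (mod 4) appears to even power.
All primes ≡ 3 (mod 4) appear to even power.
Search a = 0, 1, 2, … for 5536 - a² a perfect square: first hit at a = 44: 5536 - 1936 = 3600 = 60².
5536 = 44² + 60² = 1936 + 3600 ✓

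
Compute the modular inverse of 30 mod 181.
175

gcd(30, 181) = 1, so the inverse exists.
Extended Euclidean algorithm on (181, 30):
181 = 6 × 30 + 1  ⟹  1 = (1)·181 + (-6)·30
So (-6)·30 ≡ 1 (mod 181), i.e. 30^(-1) ≡ -6 ≡ 175 (mod 181).
Check: 30 × 175 = 5250 ≡ 1 (mod 181)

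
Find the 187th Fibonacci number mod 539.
376

Matrix identity: Q^n = [[F_(n+1), F_n], [F_n, F_(n-1)]] with Q = [[1,1],[1,0]].
n = 187 = 10111011₂. Square-and-multiply, entries mod 539:
Q^1 = [[1,1],[1,0]]
Q^2 = (Q^1)² = [[2,1],[1,1]]
Q^5 = (Q^2)²·Q = [[8,5],[5,3]]
Q^11 = (Q^5)²·Q = [[144,89],[89,55]]
Q^23 = (Q^11)²·Q = [[14,90],[90,463]]
Q^46 = (Q^23)² = [[211,349],[349,401]]
Q^93 = (Q^46)²·Q = [[454,310],[310,144]]
Q^187 = (Q^93)²·Q = [[340,376],[376,503]]
F_187 mod 539 = Q^187[0][1] = 376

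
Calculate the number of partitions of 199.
3646072432125

p(n) counts ways to write n as a sum of positive integers (order ignored).
Euler's pentagonal recurrence: p(k) = p(k-1) + p(k-2) - p(k-5) - p(k-7) + p(k-12) + p(k-15) - ... (offsets j(3j∓1)/2, signs ++--, p(0)=1, p(<0)=0).
DP table for k = 0..198: p(0)=1, p(1)=1, p(2)=2, p(3)=3, p(4)=5, p(5)=7, p(6)=11, p(7)=15, p(8)=22, p(9)=30, p(10)=42, p(11)=56, p(12)=77, p(13)=101, p(14)=135, p(15)=176, p(16)=231, p(17)=297, p(18)=385, p(19)=490, p(20)=627, p(21)=792, p(22)=1002, p(23)=1255, p(24)=1575, p(25)=1958, p(26)=2436, p(27)=3010, p(28)=3718, p(29)=4565, p(30)=5604, p(31)=6842, p(32)=8349, p(33)=10143, p(34)=12310, p(35)=14883, p(36)=17977, p(37)=21637, p(38)=26015, p(39)=31185, p(40)=37338, p(41)=44583, p(42)=53174, p(43)=63261, p(44)=75175, p(45)=89134, p(46)=105558, p(47)=124754, p(48)=147273, p(49)=173525, p(50)=204226, p(51)=239943, p(52)=281589, p(53)=329931, p(54)=386155, p(55)=451276, p(56)=526823, p(57)=614154, p(58)=715220, p(59)=831820, p(60)=966467, p(61)=1121505, p(62)=1300156, p(63)=1505499, p(64)=1741630, p(65)=2012558, p(66)=2323520, p(67)=2679689, p(68)=3087735, p(69)=3554345, p(70)=4087968, p(71)=4697205, p(72)=5392783, p(73)=6185689, p(74)=7089500, p(75)=8118264, p(76)=9289091, p(77)=10619863, p(78)=12132164, p(79)=13848650, p(80)=15796476, p(81)=18004327, p(82)=20506255, p(83)=23338469, p(84)=26543660, p(85)=30167357, p(86)=34262962, p(87)=38887673, p(88)=44108109, p(89)=49995925, p(90)=56634173, p(91)=64112359, p(92)=72533807, p(93)=82010177, p(94)=92669720, p(95)=104651419, p(96)=118114304, p(97)=133230930, p(98)=150198136, p(99)=169229875, p(100)=190569292, p(101)=214481126, p(102)=241265379, p(103)=271248950, p(104)=304801365, p(105)=342325709, p(106)=384276336, p(107)=431149389, p(108)=483502844, p(109)=541946240, p(110)=607163746, p(111)=679903203, p(112)=761002156, p(113)=851376628, p(114)=952050665, p(115)=1064144451, p(116)=1188908248, p(117)=1327710076, p(118)=1482074143, p(119)=1653668665, p(120)=1844349560, p(121)=2056148051, p(122)=2291320912, p(123)=2552338241, p(124)=2841940500, p(125)=3163127352, p(126)=3519222692, p(127)=3913864295, p(128)=4351078600, p(129)=4835271870, p(130)=5371315400, p(131)=5964539504, p(132)=6620830889, p(133)=7346629512, p(134)=8149040695, p(135)=9035836076, p(136)=10015581680, p(137)=11097645016, p(138)=12292341831, p(139)=13610949895, p(140)=15065878135, p(141)=16670689208, p(142)=18440293320, p(143)=20390982757, p(144)=22540654445, p(145)=24908858009, p(146)=27517052599, p(147)=30388671978, p(148)=33549419497, p(149)=37027355200, p(150)=40853235313, p(151)=45060624582, p(152)=49686288421, p(153)=54770336324, p(154)=60356673280, p(155)=66493182097, p(156)=73232243759, p(157)=80630964769, p(158)=88751778802, p(159)=97662728555, p(160)=107438159466, p(161)=118159068427, p(162)=129913904637, p(163)=142798995930, p(164)=156919475295, p(165)=172389800255, p(166)=189334822579, p(167)=207890420102, p(168)=228204732751, p(169)=250438925115, p(170)=274768617130, p(171)=301384802048, p(172)=330495499613, p(173)=362326859895, p(174)=397125074750, p(175)=435157697830, p(176)=476715857290, p(177)=522115831195, p(178)=571701605655, p(179)=625846753120, p(180)=684957390936, p(181)=749474411781, p(182)=819876908323, p(183)=896684817527, p(184)=980462880430, p(185)=1071823774337, p(186)=1171432692373, p(187)=1280011042268, p(188)=1398341745571, p(189)=1527273599625, p(190)=1667727404093, p(191)=1820701100652, p(192)=1987276856363, p(193)=2168627105469, p(194)=2366022741845, p(195)=2580840212973, p(196)=2814570987591, p(197)=3068829878530, p(198)=3345365983698.
Final step: p(199) = p(198) + p(197) - p(194) - p(192) + p(187) + p(184) - p(177) - p(173) + p(164) + p(159) - p(148) - p(142) + p(129) + p(122) - p(107) - p(99) + p(82) + p(73) - p(54) - p(44) + p(23) + p(12)
= 3345365983698 + 3068829878530 - 2366022741845 - 1987276856363 + 1280011042268 + 980462880430 - 522115831195 - 362326859895 + 156919475295 + 97662728555 - 33549419497 - 18440293320 + 4835271870 + 2291320912 - 431149389 - 169229875 + 20506255 + 6185689 - 386155 - 75175 + 1255 + 77
= 3646072432125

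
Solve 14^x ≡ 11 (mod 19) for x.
12

Baby-step giant-step with step n = ⌈√19⌉ = 5.
Baby steps 14^j mod 19 (j:value) for j=0..4: 0:1, 1:14, 2:6, 3:8, 4:17.
Giant-step multiplier: 14^(-5) ≡ 14^(18-5) = 14^13 ≡ 2 (mod 19).
Giant steps γ_i = 11·2^i mod 19: γ_0=11, γ_1=3, γ_2=6 (in table at j=2).
x = i·n + j = 2·5 + 2 = 12.
Check: 14^12 ≡ 11 (mod 19).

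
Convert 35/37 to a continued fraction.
[0; 1, 17, 2]

Euclidean algorithm steps:
35 = 0 × 37 + 35
37 = 1 × 35 + 2
35 = 17 × 2 + 1
2 = 2 × 1 + 0
Continued fraction: [0; 1, 17, 2]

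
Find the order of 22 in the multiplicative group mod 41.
40

41 is prime, so ord(22) divides φ(41) = 40.
Divisors of 40: 1, 2, 4, 5, 8, 10, 20, 40.
Repeated squaring: 22^1 ≡ 22, 22^2 ≡ 33, 22^4 ≡ 23, 22^8 ≡ 37, 22^16 ≡ 16, 22^32 ≡ 10 (mod 41).
Test 22^d mod 41 for each divisor d in increasing order:
22^1 ≡ 22
22^2 ≡ 33
22^4 ≡ 23
22^5 = 22^4·22^1 ≡ 14
22^8 ≡ 37
22^10 = 22^8·22^2 ≡ 32
22^20 = 22^16·22^4 ≡ 40
22^40 = 22^32·22^8 ≡ 1  ← first divisor giving 1
The order is 40.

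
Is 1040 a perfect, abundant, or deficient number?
abundant

Proper divisors of 1040: sum = 1 + 2 + 4 + 5 + 8 + 10 + 13 + 16 + ... + 130 + 208 + 260 + 520 (19 divisors) = 1564
Since 1564 > 1040, 1040 is abundant.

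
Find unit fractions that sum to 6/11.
1/2 + 1/22

Greedy algorithm:
6/11: ceiling(11/6) = 2, use 1/2
1/22: ceiling(22/1) = 22, use 1/22
Result: 6/11 = 1/2 + 1/22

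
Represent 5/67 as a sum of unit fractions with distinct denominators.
1/14 + 1/313 + 1/293594

Greedy algorithm:
5/67: ceiling(67/5) = 14, use 1/14
3/938: ceiling(938/3) = 313, use 1/313
1/293594: ceiling(293594/1) = 293594, use 1/293594
Result: 5/67 = 1/14 + 1/313 + 1/293594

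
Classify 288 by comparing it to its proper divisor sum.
abundant

Proper divisors of 288: sum = 1 + 2 + 3 + 4 + 6 + 8 + 9 + 12 + ... + 48 + 72 + 96 + 144 (17 divisors) = 531
Since 531 > 288, 288 is abundant.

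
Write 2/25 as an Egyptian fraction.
1/13 + 1/325

Greedy algorithm:
2/25: ceiling(25/2) = 13, use 1/13
1/325: ceiling(325/1) = 325, use 1/325
Result: 2/25 = 1/13 + 1/325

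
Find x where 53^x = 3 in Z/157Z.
86

Baby-step giant-step with step n = ⌈√157⌉ = 13.
Baby steps 53^j mod 157 (j:value) for j=0..12: 0:1, 1:53, 2:140, 3:41, 4:132, 5:88, 6:111, 7:74, 8:154, 9:155, 10:51, 11:34, 12:75.
Giant-step multiplier: 53^(-13) ≡ 53^(156-13) = 53^143 ≡ 22 (mod 157).
Giant steps γ_i = 3·22^i mod 157: γ_0=3, γ_1=66, γ_2=39, γ_3=73, γ_4=36, γ_5=7, γ_6=154 (in table at j=8).
x = i·n + j = 6·13 + 8 = 86.
Check: 53^86 ≡ 3 (mod 157).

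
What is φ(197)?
196

197 = 197
φ(n) = n × ∏(1 - 1/p) for each prime p dividing n
φ(197) = 197 × (1 - 1/197) = 196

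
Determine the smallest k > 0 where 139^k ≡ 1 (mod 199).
11

199 is prime, so ord(139) divides φ(199) = 198.
Divisors of 198: 1, 2, 3, 6, 9, 11, 18, 22, 33, 66, 99, 198.
Repeated squaring: 139^1 ≡ 139, 139^2 ≡ 18, 139^4 ≡ 125, 139^8 ≡ 103, 139^16 ≡ 62, 139^32 ≡ 63, 139^64 ≡ 188, 139^128 ≡ 121 (mod 199).
Test 139^d mod 199 for each divisor d in increasing order:
139^1 ≡ 139
139^2 ≡ 18
139^3 = 139^2·139^1 ≡ 114
139^6 = 139^4·139^2 ≡ 61
139^9 = 139^8·139^1 ≡ 188
139^11 = 139^8·139^2·139^1 ≡ 1  ← first divisor giving 1
The order is 11.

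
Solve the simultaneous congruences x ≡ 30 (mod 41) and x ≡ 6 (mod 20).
686

Using Chinese Remainder Theorem:
M = 41 × 20 = 820
M1 = 20, M2 = 41
y1 = 20^(-1) mod 41 = 39
y2 = 41^(-1) mod 20 = 1
x = (30×20×39 + 6×41×1) mod 820 = 686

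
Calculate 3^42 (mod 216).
81

Repeated squaring. Binary of 42 = 101010.
3^1 ≡ 3 (mod 216); 3^2 ≡ 9 (mod 216); 3^4 ≡ 81 (mod 216); 3^8 ≡ 81 (mod 216); 3^16 ≡ 81 (mod 216); 3^32 ≡ 81 (mod 216)
3^42 = 3^2 × 3^8 × 3^32 ≡ 81 (mod 216)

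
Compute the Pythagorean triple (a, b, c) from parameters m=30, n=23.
(371, 1380, 1429)

Euclid's formula: a = m² - n², b = 2mn, c = m² + n²
m = 30, n = 23
a = 30² - 23² = 900 - 529 = 371
b = 2 × 30 × 23 = 1380
c = 30² + 23² = 900 + 529 = 1429
Verification: 371² + 1380² = 137641 + 1904400 = 2042041 = 1429² ✓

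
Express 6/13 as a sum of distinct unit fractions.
1/3 + 1/8 + 1/312

Greedy algorithm:
6/13: ceiling(13/6) = 3, use 1/3
5/39: ceiling(39/5) = 8, use 1/8
1/312: ceiling(312/1) = 312, use 1/312
Result: 6/13 = 1/3 + 1/8 + 1/312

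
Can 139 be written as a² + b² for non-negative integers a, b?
Not possible

Factorization: 139 = 139
By Fermat: n is sum of two squares iff every prime p ≡ 3 (mod 4) appears to even power.
Prime(s) ≡ 3 (mod 4) with odd exponent: [(139, 1)]
Therefore 139 cannot be expressed as a² + b².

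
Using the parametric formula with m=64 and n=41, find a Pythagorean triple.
(2415, 5248, 5777)

Euclid's formula: a = m² - n², b = 2mn, c = m² + n²
m = 64, n = 41
a = 64² - 41² = 4096 - 1681 = 2415
b = 2 × 64 × 41 = 5248
c = 64² + 41² = 4096 + 1681 = 5777
Verification: 2415² + 5248² = 5832225 + 27541504 = 33373729 = 5777² ✓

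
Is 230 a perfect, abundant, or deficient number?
deficient

Proper divisors of 230: sum = 1 + 2 + 5 + 10 + 23 + 46 + 115 = 202
Since 202 < 230, 230 is deficient.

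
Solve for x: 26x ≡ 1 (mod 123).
71

gcd(26, 123) = 1, so the inverse exists.
Extended Euclidean algorithm on (123, 26):
123 = 4 × 26 + 19  ⟹  19 = (1)·123 + (-4)·26
26 = 1 × 19 + 7  ⟹  7 = (-1)·123 + (5)·26
19 = 2 × 7 + 5  ⟹  5 = (3)·123 + (-14)·26
7 = 1 × 5 + 2  ⟹  2 = (-4)·123 + (19)·26
5 = 2 × 2 + 1  ⟹  1 = (11)·123 + (-52)·26
So (-52)·26 ≡ 1 (mod 123), i.e. 26^(-1) ≡ -52 ≡ 71 (mod 123).
Check: 26 × 71 = 1846 ≡ 1 (mod 123)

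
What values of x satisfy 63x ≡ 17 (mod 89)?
x ≡ 37 (mod 89)

gcd(63, 89) = 1, which divides 17, so solutions exist.
Find 63^(-1) mod 89 by the extended Euclidean algorithm:
89 = 1 × 63 + 26  ⟹  26 = (1)·89 + (-1)·63
63 = 2 × 26 + 11  ⟹  11 = (-2)·89 + (3)·63
26 = 2 × 11 + 4  ⟹  4 = (5)·89 + (-7)·63
11 = 2 × 4 + 3  ⟹  3 = (-12)·89 + (17)·63
4 = 1 × 3 + 1  ⟹  1 = (17)·89 + (-24)·63
So (-24)·63 ≡ 1 (mod 89), i.e. 63^(-1) ≡ -24 ≡ 65 (mod 89).
x ≡ 65 × 17 = 1105 ≡ 37 (mod 89).
Check: 63 × 37 = 2331 ≡ 17 (mod 89).
Unique solution: x ≡ 37 (mod 89)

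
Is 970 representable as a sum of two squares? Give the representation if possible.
3² + 31² (a=3, b=31)

Factorization: 970 = 2 × 5 × 97
By Fermat: n is sum of two squares iff every prime p ≡ 3 (mod 4) appears to even power.
All primes ≡ 3 (mod 4) appear to even power.
Search a = 0, 1, 2, … for 970 - a² a perfect square: first hit at a = 3: 970 - 9 = 961 = 31².
970 = 3² + 31² = 9 + 961 ✓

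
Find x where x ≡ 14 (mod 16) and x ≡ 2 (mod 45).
542

Using Chinese Remainder Theorem:
M = 16 × 45 = 720
M1 = 45, M2 = 16
y1 = 45^(-1) mod 16 = 5
y2 = 16^(-1) mod 45 = 31
x = (14×45×5 + 2×16×31) mod 720 = 542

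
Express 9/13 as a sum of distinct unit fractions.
1/2 + 1/6 + 1/39

Greedy algorithm:
9/13: ceiling(13/9) = 2, use 1/2
5/26: ceiling(26/5) = 6, use 1/6
1/39: ceiling(39/1) = 39, use 1/39
Result: 9/13 = 1/2 + 1/6 + 1/39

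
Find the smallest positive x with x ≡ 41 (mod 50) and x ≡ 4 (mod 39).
1291

Using Chinese Remainder Theorem:
M = 50 × 39 = 1950
M1 = 39, M2 = 50
y1 = 39^(-1) mod 50 = 9
y2 = 50^(-1) mod 39 = 32
x = (41×39×9 + 4×50×32) mod 1950 = 1291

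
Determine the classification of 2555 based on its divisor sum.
deficient

Proper divisors of 2555: sum = 1 + 5 + 7 + 35 + 73 + 365 + 511 = 997
Since 997 < 2555, 2555 is deficient.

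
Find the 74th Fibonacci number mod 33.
25

Matrix identity: Q^n = [[F_(n+1), F_n], [F_n, F_(n-1)]] with Q = [[1,1],[1,0]].
n = 74 = 1001010₂. Square-and-multiply, entries mod 33:
Q^1 = [[1,1],[1,0]]
Q^2 = (Q^1)² = [[2,1],[1,1]]
Q^4 = (Q^2)² = [[5,3],[3,2]]
Q^9 = (Q^4)²·Q = [[22,1],[1,21]]
Q^18 = (Q^9)² = [[23,10],[10,13]]
Q^37 = (Q^18)²·Q = [[32,2],[2,30]]
Q^74 = (Q^37)² = [[5,25],[25,13]]
F_74 mod 33 = Q^74[0][1] = 25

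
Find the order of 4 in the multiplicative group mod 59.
29

59 is prime, so ord(4) divides φ(59) = 58.
Divisors of 58: 1, 2, 29, 58.
Repeated squaring: 4^1 ≡ 4, 4^2 ≡ 16, 4^4 ≡ 20, 4^8 ≡ 46, 4^16 ≡ 51, 4^32 ≡ 5 (mod 59).
Test 4^d mod 59 for each divisor d in increasing order:
4^1 ≡ 4
4^2 ≡ 16
4^29 = 4^16·4^8·4^4·4^1 ≡ 1  ← first divisor giving 1
The order is 29.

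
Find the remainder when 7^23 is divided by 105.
28

Repeated squaring. Binary of 23 = 10111.
7^1 ≡ 7 (mod 105); 7^2 ≡ 49 (mod 105); 7^4 ≡ 91 (mod 105); 7^8 ≡ 91 (mod 105); 7^16 ≡ 91 (mod 105)
7^23 = 7^1 × 7^2 × 7^4 × 7^16 ≡ 28 (mod 105)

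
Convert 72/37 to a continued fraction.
[1; 1, 17, 2]

Euclidean algorithm steps:
72 = 1 × 37 + 35
37 = 1 × 35 + 2
35 = 17 × 2 + 1
2 = 2 × 1 + 0
Continued fraction: [1; 1, 17, 2]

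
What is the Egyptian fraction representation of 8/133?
1/17 + 1/754 + 1/1704794

Greedy algorithm:
8/133: ceiling(133/8) = 17, use 1/17
3/2261: ceiling(2261/3) = 754, use 1/754
1/1704794: ceiling(1704794/1) = 1704794, use 1/1704794
Result: 8/133 = 1/17 + 1/754 + 1/1704794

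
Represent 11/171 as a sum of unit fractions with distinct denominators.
1/16 + 1/548 + 1/374832

Greedy algorithm:
11/171: ceiling(171/11) = 16, use 1/16
5/2736: ceiling(2736/5) = 548, use 1/548
1/374832: ceiling(374832/1) = 374832, use 1/374832
Result: 11/171 = 1/16 + 1/548 + 1/374832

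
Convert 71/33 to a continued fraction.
[2; 6, 1, 1, 2]

Euclidean algorithm steps:
71 = 2 × 33 + 5
33 = 6 × 5 + 3
5 = 1 × 3 + 2
3 = 1 × 2 + 1
2 = 2 × 1 + 0
Continued fraction: [2; 6, 1, 1, 2]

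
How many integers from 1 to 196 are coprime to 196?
84

196 = 2^2 × 7^2
φ(n) = n × ∏(1 - 1/p) for each prime p dividing n
φ(196) = 196 × (1 - 1/2) × (1 - 1/7) = 84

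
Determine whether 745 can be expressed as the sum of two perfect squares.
4² + 27² (a=4, b=27)

Factorization: 745 = 5 × 149
By Fermat: n is sum of two squares iff every prime p ≡ 3 (mod 4) appears to even power.
All primes ≡ 3 (mod 4) appear to even power.
Search a = 0, 1, 2, … for 745 - a² a perfect square: first hit at a = 4: 745 - 16 = 729 = 27².
745 = 4² + 27² = 16 + 729 ✓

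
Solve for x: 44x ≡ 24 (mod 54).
x ≡ 3 (mod 27)

gcd(44, 54) = 2, which divides 24, so solutions exist.
Divide through by 2: 22x ≡ 12 (mod 27).
Find 22^(-1) mod 27 by the extended Euclidean algorithm:
27 = 1 × 22 + 5  ⟹  5 = (1)·27 + (-1)·22
22 = 4 × 5 + 2  ⟹  2 = (-4)·27 + (5)·22
5 = 2 × 2 + 1  ⟹  1 = (9)·27 + (-11)·22
So (-11)·22 ≡ 1 (mod 27), i.e. 22^(-1) ≡ -11 ≡ 16 (mod 27).
x ≡ 16 × 12 = 192 ≡ 3 (mod 27).
Check: 44 × 3 = 132 ≡ 24 (mod 54).
x ≡ 3 (mod 27), giving 2 solutions mod 54.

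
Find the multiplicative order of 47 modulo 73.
72

73 is prime, so ord(47) divides φ(73) = 72.
Divisors of 72: 1, 2, 3, 4, 6, 8, 9, 12, 18, 24, 36, 72.
Repeated squaring: 47^1 ≡ 47, 47^2 ≡ 19, 47^4 ≡ 69, 47^8 ≡ 16, 47^16 ≡ 37, 47^32 ≡ 55, 47^64 ≡ 32 (mod 73).
Test 47^d mod 73 for each divisor d in increasing order:
47^1 ≡ 47
47^2 ≡ 19
47^3 = 47^2·47^1 ≡ 17
47^4 ≡ 69
47^6 = 47^4·47^2 ≡ 70
47^8 ≡ 16
47^9 = 47^8·47^1 ≡ 22
47^12 = 47^8·47^4 ≡ 9
47^18 = 47^16·47^2 ≡ 46
47^24 = 47^16·47^8 ≡ 8
47^36 = 47^32·47^4 ≡ 72
47^72 = 47^64·47^8 ≡ 1  ← first divisor giving 1
The order is 72.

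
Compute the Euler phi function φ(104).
48

104 = 2^3 × 13
φ(n) = n × ∏(1 - 1/p) for each prime p dividing n
φ(104) = 104 × (1 - 1/2) × (1 - 1/13) = 48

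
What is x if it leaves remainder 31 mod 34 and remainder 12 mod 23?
541

Using Chinese Remainder Theorem:
M = 34 × 23 = 782
M1 = 23, M2 = 34
y1 = 23^(-1) mod 34 = 3
y2 = 34^(-1) mod 23 = 21
x = (31×23×3 + 12×34×21) mod 782 = 541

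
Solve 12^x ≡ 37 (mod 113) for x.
43

Baby-step giant-step with step n = ⌈√113⌉ = 11.
Baby steps 12^j mod 113 (j:value) for j=0..10: 0:1, 1:12, 2:31, 3:33, 4:57, 5:6, 6:72, 7:73, 8:85, 9:3, 10:36.
Giant-step multiplier: 12^(-11) ≡ 12^(112-11) = 12^101 ≡ 96 (mod 113).
Giant steps γ_i = 37·96^i mod 113: γ_0=37, γ_1=49, γ_2=71, γ_3=36 (in table at j=10).
x = i·n + j = 3·11 + 10 = 43.
Check: 12^43 ≡ 37 (mod 113).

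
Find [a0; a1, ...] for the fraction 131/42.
[3; 8, 2, 2]

Euclidean algorithm steps:
131 = 3 × 42 + 5
42 = 8 × 5 + 2
5 = 2 × 2 + 1
2 = 2 × 1 + 0
Continued fraction: [3; 8, 2, 2]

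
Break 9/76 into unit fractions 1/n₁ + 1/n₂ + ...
1/9 + 1/137 + 1/93708

Greedy algorithm:
9/76: ceiling(76/9) = 9, use 1/9
5/684: ceiling(684/5) = 137, use 1/137
1/93708: ceiling(93708/1) = 93708, use 1/93708
Result: 9/76 = 1/9 + 1/137 + 1/93708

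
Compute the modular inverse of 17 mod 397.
327

gcd(17, 397) = 1, so the inverse exists.
Extended Euclidean algorithm on (397, 17):
397 = 23 × 17 + 6  ⟹  6 = (1)·397 + (-23)·17
17 = 2 × 6 + 5  ⟹  5 = (-2)·397 + (47)·17
6 = 1 × 5 + 1  ⟹  1 = (3)·397 + (-70)·17
So (-70)·17 ≡ 1 (mod 397), i.e. 17^(-1) ≡ -70 ≡ 327 (mod 397).
Check: 17 × 327 = 5559 ≡ 1 (mod 397)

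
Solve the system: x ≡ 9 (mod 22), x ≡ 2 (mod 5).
97

Using Chinese Remainder Theorem:
M = 22 × 5 = 110
M1 = 5, M2 = 22
y1 = 5^(-1) mod 22 = 9
y2 = 22^(-1) mod 5 = 3
x = (9×5×9 + 2×22×3) mod 110 = 97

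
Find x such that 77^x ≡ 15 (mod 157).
29

Baby-step giant-step with step n = ⌈√157⌉ = 13.
Baby steps 77^j mod 157 (j:value) for j=0..12: 0:1, 1:77, 2:120, 3:134, 4:113, 5:66, 6:58, 7:70, 8:52, 9:79, 10:117, 11:60, 12:67.
Giant-step multiplier: 77^(-13) ≡ 77^(156-13) = 77^143 ≡ 107 (mod 157).
Giant steps γ_i = 15·107^i mod 157: γ_0=15, γ_1=35, γ_2=134 (in table at j=3).
x = i·n + j = 2·13 + 3 = 29.
Check: 77^29 ≡ 15 (mod 157).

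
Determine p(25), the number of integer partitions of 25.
1958

p(n) counts ways to write n as a sum of positive integers (order ignored).
Euler's pentagonal recurrence: p(k) = p(k-1) + p(k-2) - p(k-5) - p(k-7) + p(k-12) + p(k-15) - ... (offsets j(3j∓1)/2, signs ++--, p(0)=1, p(<0)=0).
DP table for k = 0..24: p(0)=1, p(1)=1, p(2)=2, p(3)=3, p(4)=5, p(5)=7, p(6)=11, p(7)=15, p(8)=22, p(9)=30, p(10)=42, p(11)=56, p(12)=77, p(13)=101, p(14)=135, p(15)=176, p(16)=231, p(17)=297, p(18)=385, p(19)=490, p(20)=627, p(21)=792, p(22)=1002, p(23)=1255, p(24)=1575.
Final step: p(25) = p(24) + p(23) - p(20) - p(18) + p(13) + p(10) - p(3)
= 1575 + 1255 - 627 - 385 + 101 + 42 - 3
= 1958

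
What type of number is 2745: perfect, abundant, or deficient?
deficient

Proper divisors of 2745: sum = 1 + 3 + 5 + 9 + 15 + 45 + 61 + 183 + 305 + 549 + 915 = 2091
Since 2091 < 2745, 2745 is deficient.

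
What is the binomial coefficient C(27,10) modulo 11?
0

Using Lucas' theorem:
Write n=27 and k=10 in base 11:
n in base 11: [2, 5]
k in base 11: [0, 10]
C(27,10) mod 11 = ∏ C(n_i, k_i) mod 11
Digit binomials (mod 11): C(2,0) = 1; C(5,10) = 0 (k_i > n_i)
Product: 1 × 0 = 0 ≡ 0 (mod 11)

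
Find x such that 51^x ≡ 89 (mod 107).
48

Baby-step giant-step with step n = ⌈√107⌉ = 11.
Baby steps 51^j mod 107 (j:value) for j=0..10: 0:1, 1:51, 2:33, 3:78, 4:19, 5:6, 6:92, 7:91, 8:40, 9:7, 10:36.
Giant-step multiplier: 51^(-11) ≡ 51^(106-11) = 51^95 ≡ 63 (mod 107).
Giant steps γ_i = 89·63^i mod 107: γ_0=89, γ_1=43, γ_2=34, γ_3=2, γ_4=19 (in table at j=4).
x = i·n + j = 4·11 + 4 = 48.
Check: 51^48 ≡ 89 (mod 107).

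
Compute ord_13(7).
12

13 is prime, so ord(7) divides φ(13) = 12.
Divisors of 12: 1, 2, 3, 4, 6, 12.
Repeated squaring: 7^1 ≡ 7, 7^2 ≡ 10, 7^4 ≡ 9, 7^8 ≡ 3 (mod 13).
Test 7^d mod 13 for each divisor d in increasing order:
7^1 ≡ 7
7^2 ≡ 10
7^3 = 7^2·7^1 ≡ 5
7^4 ≡ 9
7^6 = 7^4·7^2 ≡ 12
7^12 = 7^8·7^4 ≡ 1  ← first divisor giving 1
The order is 12.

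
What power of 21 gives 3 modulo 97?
14

Baby-step giant-step with step n = ⌈√97⌉ = 10.
Baby steps 21^j mod 97 (j:value) for j=0..9: 0:1, 1:21, 2:53, 3:46, 4:93, 5:13, 6:79, 7:10, 8:16, 9:45.
Giant-step multiplier: 21^(-10) ≡ 21^(96-10) = 21^86 ≡ 31 (mod 97).
Giant steps γ_i = 3·31^i mod 97: γ_0=3, γ_1=93 (in table at j=4).
x = i·n + j = 1·10 + 4 = 14.
Check: 21^14 ≡ 3 (mod 97).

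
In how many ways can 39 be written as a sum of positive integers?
31185

p(n) counts ways to write n as a sum of positive integers (order ignored).
Euler's pentagonal recurrence: p(k) = p(k-1) + p(k-2) - p(k-5) - p(k-7) + p(k-12) + p(k-15) - ... (offsets j(3j∓1)/2, signs ++--, p(0)=1, p(<0)=0).
DP table for k = 0..38: p(0)=1, p(1)=1, p(2)=2, p(3)=3, p(4)=5, p(5)=7, p(6)=11, p(7)=15, p(8)=22, p(9)=30, p(10)=42, p(11)=56, p(12)=77, p(13)=101, p(14)=135, p(15)=176, p(16)=231, p(17)=297, p(18)=385, p(19)=490, p(20)=627, p(21)=792, p(22)=1002, p(23)=1255, p(24)=1575, p(25)=1958, p(26)=2436, p(27)=3010, p(28)=3718, p(29)=4565, p(30)=5604, p(31)=6842, p(32)=8349, p(33)=10143, p(34)=12310, p(35)=14883, p(36)=17977, p(37)=21637, p(38)=26015.
Final step: p(39) = p(38) + p(37) - p(34) - p(32) + p(27) + p(24) - p(17) - p(13) + p(4)
= 26015 + 21637 - 12310 - 8349 + 3010 + 1575 - 297 - 101 + 5
= 31185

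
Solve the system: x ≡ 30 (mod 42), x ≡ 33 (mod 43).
1710

Using Chinese Remainder Theorem:
M = 42 × 43 = 1806
M1 = 43, M2 = 42
y1 = 43^(-1) mod 42 = 1
y2 = 42^(-1) mod 43 = 42
x = (30×43×1 + 33×42×42) mod 1806 = 1710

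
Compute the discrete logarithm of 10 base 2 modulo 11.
5

Baby-step giant-step with step n = ⌈√11⌉ = 4.
Baby steps 2^j mod 11 (j:value) for j=0..3: 0:1, 1:2, 2:4, 3:8.
Giant-step multiplier: 2^(-4) ≡ 2^(10-4) = 2^6 ≡ 9 (mod 11).
Giant steps γ_i = 10·9^i mod 11: γ_0=10, γ_1=2 (in table at j=1).
x = i·n + j = 1·4 + 1 = 5.
Check: 2^5 ≡ 10 (mod 11).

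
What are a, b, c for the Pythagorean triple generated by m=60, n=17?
(3311, 2040, 3889)

Euclid's formula: a = m² - n², b = 2mn, c = m² + n²
m = 60, n = 17
a = 60² - 17² = 3600 - 289 = 3311
b = 2 × 60 × 17 = 2040
c = 60² + 17² = 3600 + 289 = 3889
Verification: 3311² + 2040² = 10962721 + 4161600 = 15124321 = 3889² ✓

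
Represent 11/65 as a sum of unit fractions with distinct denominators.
1/6 + 1/390

Greedy algorithm:
11/65: ceiling(65/11) = 6, use 1/6
1/390: ceiling(390/1) = 390, use 1/390
Result: 11/65 = 1/6 + 1/390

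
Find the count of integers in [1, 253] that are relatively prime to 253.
220

253 = 11 × 23
φ(n) = n × ∏(1 - 1/p) for each prime p dividing n
φ(253) = 253 × (1 - 1/11) × (1 - 1/23) = 220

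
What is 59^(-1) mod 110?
69

gcd(59, 110) = 1, so the inverse exists.
Extended Euclidean algorithm on (110, 59):
110 = 1 × 59 + 51  ⟹  51 = (1)·110 + (-1)·59
59 = 1 × 51 + 8  ⟹  8 = (-1)·110 + (2)·59
51 = 6 × 8 + 3  ⟹  3 = (7)·110 + (-13)·59
8 = 2 × 3 + 2  ⟹  2 = (-15)·110 + (28)·59
3 = 1 × 2 + 1  ⟹  1 = (22)·110 + (-41)·59
So (-41)·59 ≡ 1 (mod 110), i.e. 59^(-1) ≡ -41 ≡ 69 (mod 110).
Check: 59 × 69 = 4071 ≡ 1 (mod 110)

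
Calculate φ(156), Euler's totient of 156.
48

156 = 2^2 × 3 × 13
φ(n) = n × ∏(1 - 1/p) for each prime p dividing n
φ(156) = 156 × (1 - 1/2) × (1 - 1/3) × (1 - 1/13) = 48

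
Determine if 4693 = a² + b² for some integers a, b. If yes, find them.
38² + 57² (a=38, b=57)

Factorization: 4693 = 13 × 19^2
By Fermat: n is sum of two squares iff every prime p ≡ 3 (mod 4) appears to even power.
All primes ≡ 3 (mod 4) appear to even power.
Search a = 0, 1, 2, … for 4693 - a² a perfect square: first hit at a = 38: 4693 - 1444 = 3249 = 57².
4693 = 38² + 57² = 1444 + 3249 ✓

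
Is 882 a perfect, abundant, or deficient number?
abundant

Proper divisors of 882: sum = 1 + 2 + 3 + 6 + 7 + 9 + 14 + 18 + ... + 126 + 147 + 294 + 441 (17 divisors) = 1341
Since 1341 > 882, 882 is abundant.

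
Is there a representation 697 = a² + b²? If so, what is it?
11² + 24² (a=11, b=24)

Factorization: 697 = 17 × 41
By Fermat: n is sum of two squares iff every prime p ≡ 3 (mod 4) appears to even power.
All primes ≡ 3 (mod 4) appear to even power.
Search a = 0, 1, 2, … for 697 - a² a perfect square: first hit at a = 11: 697 - 121 = 576 = 24².
697 = 11² + 24² = 121 + 576 ✓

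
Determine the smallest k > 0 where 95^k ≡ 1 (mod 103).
34

103 is prime, so ord(95) divides φ(103) = 102.
Divisors of 102: 1, 2, 3, 6, 17, 34, 51, 102.
Repeated squaring: 95^1 ≡ 95, 95^2 ≡ 64, 95^4 ≡ 79, 95^8 ≡ 61, 95^16 ≡ 13, 95^32 ≡ 66, 95^64 ≡ 30 (mod 103).
Test 95^d mod 103 for each divisor d in increasing order:
95^1 ≡ 95
95^2 ≡ 64
95^3 = 95^2·95^1 ≡ 3
95^6 = 95^4·95^2 ≡ 9
95^17 = 95^16·95^1 ≡ 102
95^34 = 95^32·95^2 ≡ 1  ← first divisor giving 1
The order is 34.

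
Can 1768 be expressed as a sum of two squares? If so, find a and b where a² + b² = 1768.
2² + 42² (a=2, b=42)

Factorization: 1768 = 2^3 × 13 × 17
By Fermat: n is sum of two squares iff every prime p ≡ 3 (mod 4) appears to even power.
All primes ≡ 3 (mod 4) appear to even power.
Search a = 0, 1, 2, … for 1768 - a² a perfect square: first hit at a = 2: 1768 - 4 = 1764 = 42².
1768 = 2² + 42² = 4 + 1764 ✓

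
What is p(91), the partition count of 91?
64112359

p(n) counts ways to write n as a sum of positive integers (order ignored).
Euler's pentagonal recurrence: p(k) = p(k-1) + p(k-2) - p(k-5) - p(k-7) + p(k-12) + p(k-15) - ... (offsets j(3j∓1)/2, signs ++--, p(0)=1, p(<0)=0).
DP table for k = 0..90: p(0)=1, p(1)=1, p(2)=2, p(3)=3, p(4)=5, p(5)=7, p(6)=11, p(7)=15, p(8)=22, p(9)=30, p(10)=42, p(11)=56, p(12)=77, p(13)=101, p(14)=135, p(15)=176, p(16)=231, p(17)=297, p(18)=385, p(19)=490, p(20)=627, p(21)=792, p(22)=1002, p(23)=1255, p(24)=1575, p(25)=1958, p(26)=2436, p(27)=3010, p(28)=3718, p(29)=4565, p(30)=5604, p(31)=6842, p(32)=8349, p(33)=10143, p(34)=12310, p(35)=14883, p(36)=17977, p(37)=21637, p(38)=26015, p(39)=31185, p(40)=37338, p(41)=44583, p(42)=53174, p(43)=63261, p(44)=75175, p(45)=89134, p(46)=105558, p(47)=124754, p(48)=147273, p(49)=173525, p(50)=204226, p(51)=239943, p(52)=281589, p(53)=329931, p(54)=386155, p(55)=451276, p(56)=526823, p(57)=614154, p(58)=715220, p(59)=831820, p(60)=966467, p(61)=1121505, p(62)=1300156, p(63)=1505499, p(64)=1741630, p(65)=2012558, p(66)=2323520, p(67)=2679689, p(68)=3087735, p(69)=3554345, p(70)=4087968, p(71)=4697205, p(72)=5392783, p(73)=6185689, p(74)=7089500, p(75)=8118264, p(76)=9289091, p(77)=10619863, p(78)=12132164, p(79)=13848650, p(80)=15796476, p(81)=18004327, p(82)=20506255, p(83)=23338469, p(84)=26543660, p(85)=30167357, p(86)=34262962, p(87)=38887673, p(88)=44108109, p(89)=49995925, p(90)=56634173.
Final step: p(91) = p(90) + p(89) - p(86) - p(84) + p(79) + p(76) - p(69) - p(65) + p(56) + p(51) - p(40) - p(34) + p(21) + p(14)
= 56634173 + 49995925 - 34262962 - 26543660 + 13848650 + 9289091 - 3554345 - 2012558 + 526823 + 239943 - 37338 - 12310 + 792 + 135
= 64112359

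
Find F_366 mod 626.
542

Matrix identity: Q^n = [[F_(n+1), F_n], [F_n, F_(n-1)]] with Q = [[1,1],[1,0]].
n = 366 = 101101110₂. Square-and-multiply, entries mod 626:
Q^1 = [[1,1],[1,0]]
Q^2 = (Q^1)² = [[2,1],[1,1]]
Q^5 = (Q^2)²·Q = [[8,5],[5,3]]
Q^11 = (Q^5)²·Q = [[144,89],[89,55]]
Q^22 = (Q^11)² = [[487,183],[183,304]]
Q^45 = (Q^22)²·Q = [[373,226],[226,147]]
Q^91 = (Q^45)²·Q = [[359,527],[527,458]]
Q^183 = (Q^91)²·Q = [[207,336],[336,497]]
Q^366 = (Q^183)² = [[497,542],[542,581]]
F_366 mod 626 = Q^366[0][1] = 542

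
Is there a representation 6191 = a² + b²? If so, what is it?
Not possible

Factorization: 6191 = 41 × 151
By Fermat: n is sum of two squares iff every prime p ≡ 3 (mod 4) appears to even power.
Prime(s) ≡ 3 (mod 4) with odd exponent: [(151, 1)]
Therefore 6191 cannot be expressed as a² + b².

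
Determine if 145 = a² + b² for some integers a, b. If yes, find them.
1² + 12² (a=1, b=12)

Factorization: 145 = 5 × 29
By Fermat: n is sum of two squares iff every prime p ≡ 3 (mod 4) appears to even power.
All primes ≡ 3 (mod 4) appear to even power.
Search a = 0, 1, 2, … for 145 - a² a perfect square: first hit at a = 1: 145 - 1 = 144 = 12².
145 = 1² + 12² = 1 + 144 ✓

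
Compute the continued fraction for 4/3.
[1; 3]

Euclidean algorithm steps:
4 = 1 × 3 + 1
3 = 3 × 1 + 0
Continued fraction: [1; 3]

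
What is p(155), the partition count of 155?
66493182097

p(n) counts ways to write n as a sum of positive integers (order ignored).
Euler's pentagonal recurrence: p(k) = p(k-1) + p(k-2) - p(k-5) - p(k-7) + p(k-12) + p(k-15) - ... (offsets j(3j∓1)/2, signs ++--, p(0)=1, p(<0)=0).
DP table for k = 0..154: p(0)=1, p(1)=1, p(2)=2, p(3)=3, p(4)=5, p(5)=7, p(6)=11, p(7)=15, p(8)=22, p(9)=30, p(10)=42, p(11)=56, p(12)=77, p(13)=101, p(14)=135, p(15)=176, p(16)=231, p(17)=297, p(18)=385, p(19)=490, p(20)=627, p(21)=792, p(22)=1002, p(23)=1255, p(24)=1575, p(25)=1958, p(26)=2436, p(27)=3010, p(28)=3718, p(29)=4565, p(30)=5604, p(31)=6842, p(32)=8349, p(33)=10143, p(34)=12310, p(35)=14883, p(36)=17977, p(37)=21637, p(38)=26015, p(39)=31185, p(40)=37338, p(41)=44583, p(42)=53174, p(43)=63261, p(44)=75175, p(45)=89134, p(46)=105558, p(47)=124754, p(48)=147273, p(49)=173525, p(50)=204226, p(51)=239943, p(52)=281589, p(53)=329931, p(54)=386155, p(55)=451276, p(56)=526823, p(57)=614154, p(58)=715220, p(59)=831820, p(60)=966467, p(61)=1121505, p(62)=1300156, p(63)=1505499, p(64)=1741630, p(65)=2012558, p(66)=2323520, p(67)=2679689, p(68)=3087735, p(69)=3554345, p(70)=4087968, p(71)=4697205, p(72)=5392783, p(73)=6185689, p(74)=7089500, p(75)=8118264, p(76)=9289091, p(77)=10619863, p(78)=12132164, p(79)=13848650, p(80)=15796476, p(81)=18004327, p(82)=20506255, p(83)=23338469, p(84)=26543660, p(85)=30167357, p(86)=34262962, p(87)=38887673, p(88)=44108109, p(89)=49995925, p(90)=56634173, p(91)=64112359, p(92)=72533807, p(93)=82010177, p(94)=92669720, p(95)=104651419, p(96)=118114304, p(97)=133230930, p(98)=150198136, p(99)=169229875, p(100)=190569292, p(101)=214481126, p(102)=241265379, p(103)=271248950, p(104)=304801365, p(105)=342325709, p(106)=384276336, p(107)=431149389, p(108)=483502844, p(109)=541946240, p(110)=607163746, p(111)=679903203, p(112)=761002156, p(113)=851376628, p(114)=952050665, p(115)=1064144451, p(116)=1188908248, p(117)=1327710076, p(118)=1482074143, p(119)=1653668665, p(120)=1844349560, p(121)=2056148051, p(122)=2291320912, p(123)=2552338241, p(124)=2841940500, p(125)=3163127352, p(126)=3519222692, p(127)=3913864295, p(128)=4351078600, p(129)=4835271870, p(130)=5371315400, p(131)=5964539504, p(132)=6620830889, p(133)=7346629512, p(134)=8149040695, p(135)=9035836076, p(136)=10015581680, p(137)=11097645016, p(138)=12292341831, p(139)=13610949895, p(140)=15065878135, p(141)=16670689208, p(142)=18440293320, p(143)=20390982757, p(144)=22540654445, p(145)=24908858009, p(146)=27517052599, p(147)=30388671978, p(148)=33549419497, p(149)=37027355200, p(150)=40853235313, p(151)=45060624582, p(152)=49686288421, p(153)=54770336324, p(154)=60356673280.
Final step: p(155) = p(154) + p(153) - p(150) - p(148) + p(143) + p(140) - p(133) - p(129) + p(120) + p(115) - p(104) - p(98) + p(85) + p(78) - p(63) - p(55) + p(38) + p(29) - p(10) - p(0)
= 60356673280 + 54770336324 - 40853235313 - 33549419497 + 20390982757 + 15065878135 - 7346629512 - 4835271870 + 1844349560 + 1064144451 - 304801365 - 150198136 + 30167357 + 12132164 - 1505499 - 451276 + 26015 + 4565 - 42 - 1
= 66493182097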